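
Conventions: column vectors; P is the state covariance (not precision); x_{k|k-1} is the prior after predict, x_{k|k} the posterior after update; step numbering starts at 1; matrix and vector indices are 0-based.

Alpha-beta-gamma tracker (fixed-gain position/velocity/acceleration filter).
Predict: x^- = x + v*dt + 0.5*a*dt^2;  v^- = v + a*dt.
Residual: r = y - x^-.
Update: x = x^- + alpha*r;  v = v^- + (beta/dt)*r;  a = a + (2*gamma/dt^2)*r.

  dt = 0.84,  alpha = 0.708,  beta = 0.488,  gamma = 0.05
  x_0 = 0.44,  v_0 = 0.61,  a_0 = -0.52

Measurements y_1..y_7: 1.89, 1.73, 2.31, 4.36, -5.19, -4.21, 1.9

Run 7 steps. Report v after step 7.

step 1: x_pred=0.7689  r=1.1211  x^+=1.5627  v^+=0.8245  a^+=-0.3611
step 2: x_pred=2.1278  r=-0.3978  x^+=1.8462  v^+=0.2900  a^+=-0.4175
step 3: x_pred=1.9425  r=0.3675  x^+=2.2027  v^+=0.1528  a^+=-0.3654
step 4: x_pred=2.2022  r=2.1578  x^+=3.7299  v^+=1.0995  a^+=-0.0596
step 5: x_pred=4.6325  r=-9.8225  x^+=-2.3218  v^+=-4.6569  a^+=-1.4517
step 6: x_pred=-6.7458  r=2.5358  x^+=-4.9505  v^+=-4.4032  a^+=-1.0923
step 7: x_pred=-9.0345  r=10.9345  x^+=-1.2929  v^+=1.0317  a^+=0.4574

v_post = 1.0317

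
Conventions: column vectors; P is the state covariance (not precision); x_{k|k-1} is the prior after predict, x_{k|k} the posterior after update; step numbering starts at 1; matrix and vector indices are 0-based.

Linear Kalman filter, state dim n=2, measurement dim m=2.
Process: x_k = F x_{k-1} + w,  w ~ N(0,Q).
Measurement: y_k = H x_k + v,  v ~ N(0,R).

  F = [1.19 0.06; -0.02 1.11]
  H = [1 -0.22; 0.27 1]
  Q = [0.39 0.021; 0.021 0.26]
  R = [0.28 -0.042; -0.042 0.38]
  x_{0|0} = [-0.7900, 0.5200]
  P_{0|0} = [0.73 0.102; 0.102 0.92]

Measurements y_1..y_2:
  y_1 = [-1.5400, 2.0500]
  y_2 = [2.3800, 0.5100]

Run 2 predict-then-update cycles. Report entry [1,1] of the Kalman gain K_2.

step 1: x^-=[-0.9089, 0.5930]  P^-=[1.4416 0.1995; 0.1995 1.3893]  S=[1.7011 0.2293; 0.2293 1.9821]  K=[0.7940 0.2052; -0.1631 0.7469]  nu=[-0.5006, 1.7024]  x^+=[-0.9571, 1.9462]  P^+=[0.2110 -0.0123; -0.0123 0.2940]
step 2: x^-=[-1.0222, 2.1795]  P^-=[0.6881 0.0193; 0.0193 0.6229]  S=[0.9898 0.0249; 0.0249 1.0635]  K=[0.6865 0.1768; -0.1339 0.5937]  nu=[3.8817, -1.3935]  x^+=[1.3962, 0.8323]  P^+=[0.1824 -0.0109; -0.0109 0.2342]

K[1,1] = 0.5937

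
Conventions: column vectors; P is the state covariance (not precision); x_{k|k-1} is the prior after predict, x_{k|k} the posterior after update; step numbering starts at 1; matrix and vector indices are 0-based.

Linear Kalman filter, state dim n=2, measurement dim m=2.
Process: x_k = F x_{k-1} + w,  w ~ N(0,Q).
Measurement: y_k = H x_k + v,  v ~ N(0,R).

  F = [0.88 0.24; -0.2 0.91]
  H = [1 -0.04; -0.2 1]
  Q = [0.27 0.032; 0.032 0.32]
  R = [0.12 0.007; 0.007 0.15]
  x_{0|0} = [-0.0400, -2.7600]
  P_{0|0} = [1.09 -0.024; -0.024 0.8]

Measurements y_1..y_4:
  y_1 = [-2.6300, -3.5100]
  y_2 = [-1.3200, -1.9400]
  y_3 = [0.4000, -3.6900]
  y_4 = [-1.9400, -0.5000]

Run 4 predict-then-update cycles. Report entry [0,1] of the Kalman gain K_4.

step 1: x^-=[-0.6976, -2.5036]  P^-=[1.1500 -0.0032; -0.0032 1.0348]  S=[1.2719 -0.2676; -0.2676 1.2321]  K=[0.9058 0.0075; 0.1486 0.8727]  nu=[-2.0325, -1.1459]  x^+=[-2.5473, -3.8056]  P^+=[0.1099 0.0294; 0.0294 0.1378]
step 2: x^-=[-3.1550, -2.9536]  P^-=[0.3755 0.0649; 0.0649 0.4278]  S=[0.4910 -0.0198; -0.0198 0.5669]  K=[0.7598 0.0085; 0.1270 0.7362]  nu=[1.7168, 0.3826]  x^+=[-1.8472, -2.4538]  P^+=[0.0922 0.0250; 0.0250 0.1163]
step 3: x^-=[-2.2144, -1.8636]  P^-=[0.3587 0.0600; 0.0600 0.4109]  S=[0.4746 -0.0207; -0.0207 0.5512]  K=[0.7511 0.0069; 0.1236 0.7283]  nu=[2.5399, -2.2693]  x^+=[-0.3224, -3.2024]  P^+=[0.0912 0.0245; 0.0245 0.1150]
step 4: x^-=[-1.0523, -2.8497]  P^-=[0.3576 0.0595; 0.0595 0.4100]  S=[0.4735 -0.0209; -0.0209 0.5504]  K=[0.7505 0.0067; 0.1232 0.7278]  nu=[-1.0017, 2.1392]  x^+=[-1.7896, -1.4162]  P^+=[0.0911 0.0245; 0.0245 0.1149]

K[0,1] = 0.0067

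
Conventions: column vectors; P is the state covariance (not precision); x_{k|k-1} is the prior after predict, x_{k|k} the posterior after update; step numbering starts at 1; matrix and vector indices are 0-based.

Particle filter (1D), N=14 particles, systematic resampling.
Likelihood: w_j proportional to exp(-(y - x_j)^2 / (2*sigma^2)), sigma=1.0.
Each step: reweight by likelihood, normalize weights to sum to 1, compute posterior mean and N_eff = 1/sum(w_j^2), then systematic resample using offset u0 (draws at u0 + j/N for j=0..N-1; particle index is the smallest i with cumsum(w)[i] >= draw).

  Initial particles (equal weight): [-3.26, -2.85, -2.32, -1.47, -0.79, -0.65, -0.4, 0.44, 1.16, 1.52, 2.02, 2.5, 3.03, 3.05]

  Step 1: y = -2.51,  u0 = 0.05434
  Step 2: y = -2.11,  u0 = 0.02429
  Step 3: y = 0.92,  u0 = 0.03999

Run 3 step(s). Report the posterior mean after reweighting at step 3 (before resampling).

post_mean = -1.1244

step 1: w=[0.1991, 0.2490, 0.2591, 0.1536, 0.0601, 0.0468, 0.0285, 0.0034, 0.0003, 0.0001, 0.0000, 0.0000, 0.0000, 0.0000]  mean=-2.2730  Neff=5.0251  idx=[0, 0, 0, 1, 1, 1, 2, 2, 2, 2, 3, 3, 4, 6]
step 2: w=[0.0515, 0.0515, 0.0515, 0.0759, 0.0759, 0.0759, 0.0976, 0.0976, 0.0976, 0.0976, 0.0813, 0.0813, 0.0418, 0.0231]  mean=-2.3394  Neff=12.6860  idx=[0, 1, 3, 4, 5, 5, 6, 7, 8, 8, 9, 10, 11, 12]
step 3: w=[0.0004, 0.0004, 0.0022, 0.0022, 0.0022, 0.0022, 0.0139, 0.0139, 0.0139, 0.0139, 0.0139, 0.1527, 0.1527, 0.6154]  mean=-1.1244  Neff=2.3459  idx=[8, 11, 11, 12, 12, 13, 13, 13, 13, 13, 13, 13, 13, 13]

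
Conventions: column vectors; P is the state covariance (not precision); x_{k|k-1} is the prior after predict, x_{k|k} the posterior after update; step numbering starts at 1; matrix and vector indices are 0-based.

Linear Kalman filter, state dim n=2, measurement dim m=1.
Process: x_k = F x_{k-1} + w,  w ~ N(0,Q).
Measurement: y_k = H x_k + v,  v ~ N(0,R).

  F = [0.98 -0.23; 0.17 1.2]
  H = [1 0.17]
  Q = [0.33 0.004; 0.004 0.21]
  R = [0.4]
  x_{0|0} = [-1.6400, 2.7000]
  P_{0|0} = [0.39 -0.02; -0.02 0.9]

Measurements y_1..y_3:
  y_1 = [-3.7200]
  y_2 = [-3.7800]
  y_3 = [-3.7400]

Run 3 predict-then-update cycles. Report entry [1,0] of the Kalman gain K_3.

K[1,0] = -0.4854

step 1: x^-=[-2.2282, 2.9612]  P^-=[0.7612 -0.2022; -0.2022 1.5091]  S=[1.1361]  K=[0.6398; 0.0479]  nu=[-1.9952]  x^+=[-3.5047, 2.8657]  P^+=[0.2962 -0.2370; -0.2370 1.5065]
step 2: x^-=[-4.0937, 2.8430]  P^-=[0.8010 -0.6318; -0.6318 2.2913]  S=[1.0524]  K=[0.6591; -0.2303]  nu=[-0.1696]  x^+=[-4.2055, 2.8821]  P^+=[0.3439 -0.4721; -0.4721 2.2354]
step 3: x^-=[-4.7843, 2.7436]  P^-=[0.9914 -1.0925; -1.0925 3.2464]  S=[1.1137]  K=[0.7234; -0.4854]  nu=[0.5778]  x^+=[-4.3663, 2.4631]  P^+=[0.4086 -0.7014; -0.7014 2.9840]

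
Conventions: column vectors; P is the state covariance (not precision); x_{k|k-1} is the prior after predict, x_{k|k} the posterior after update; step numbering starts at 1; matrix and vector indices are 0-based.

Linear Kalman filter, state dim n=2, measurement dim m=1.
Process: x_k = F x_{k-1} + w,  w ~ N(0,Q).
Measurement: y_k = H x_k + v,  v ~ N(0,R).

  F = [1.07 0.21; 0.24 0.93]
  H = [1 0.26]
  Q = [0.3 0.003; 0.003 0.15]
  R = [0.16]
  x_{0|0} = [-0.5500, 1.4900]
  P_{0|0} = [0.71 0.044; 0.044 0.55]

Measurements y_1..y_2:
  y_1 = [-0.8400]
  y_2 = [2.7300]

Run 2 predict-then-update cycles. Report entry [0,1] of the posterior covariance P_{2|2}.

step 1: x^-=[-0.2756, 1.2537]  P^-=[1.1569 0.3387; 0.3387 0.6862]  S=[1.5394]  K=[0.8087; 0.3359]  nu=[-0.8904]  x^+=[-0.9957, 0.9546]  P^+=[0.1501 -0.0795; -0.0795 0.5125]
step 2: x^-=[-0.8649, 0.6488]  P^-=[0.4587 0.0585; 0.0585 0.5664]  S=[0.6874]  K=[0.6894; 0.2994]  nu=[3.4262]  x^+=[1.4972, 1.6745]  P^+=[0.1320 -0.0834; -0.0834 0.5048]

P_post[0,1] = -0.0834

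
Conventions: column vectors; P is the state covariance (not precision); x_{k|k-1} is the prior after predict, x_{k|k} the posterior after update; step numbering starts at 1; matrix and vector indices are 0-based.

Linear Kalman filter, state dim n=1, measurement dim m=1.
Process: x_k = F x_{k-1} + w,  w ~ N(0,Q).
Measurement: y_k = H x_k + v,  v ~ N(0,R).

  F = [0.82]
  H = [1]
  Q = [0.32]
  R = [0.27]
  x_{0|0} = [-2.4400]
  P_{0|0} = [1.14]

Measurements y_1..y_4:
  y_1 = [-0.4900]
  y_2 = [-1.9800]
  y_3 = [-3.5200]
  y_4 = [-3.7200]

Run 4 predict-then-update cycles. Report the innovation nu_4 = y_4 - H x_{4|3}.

step 1: x^-=[-2.0008]  P^-=[1.0865]  S=[1.3565]  K=[0.8010]  nu=[1.5108]  x^+=[-0.7907]  P^+=[0.2163]
step 2: x^-=[-0.6484]  P^-=[0.4654]  S=[0.7354]  K=[0.6329]  nu=[-1.3316]  x^+=[-1.4911]  P^+=[0.1709]
step 3: x^-=[-1.2227]  P^-=[0.4349]  S=[0.7049]  K=[0.6170]  nu=[-2.2973]  x^+=[-2.6401]  P^+=[0.1666]
step 4: x^-=[-2.1648]  P^-=[0.4320]  S=[0.7020]  K=[0.6154]  nu=[-1.5552]  x^+=[-3.1219]  P^+=[0.1662]

innov = [-1.5552]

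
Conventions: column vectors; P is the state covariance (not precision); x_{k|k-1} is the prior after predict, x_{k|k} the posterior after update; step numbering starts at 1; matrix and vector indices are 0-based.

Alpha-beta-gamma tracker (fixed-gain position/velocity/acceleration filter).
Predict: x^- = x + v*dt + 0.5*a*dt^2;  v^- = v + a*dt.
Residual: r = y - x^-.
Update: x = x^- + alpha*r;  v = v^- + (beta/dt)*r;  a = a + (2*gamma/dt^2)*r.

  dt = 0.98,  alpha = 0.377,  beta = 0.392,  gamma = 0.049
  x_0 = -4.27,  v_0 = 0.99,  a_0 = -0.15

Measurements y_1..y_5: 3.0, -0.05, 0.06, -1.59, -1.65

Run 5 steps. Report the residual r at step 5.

resid = -2.0113

step 1: x_pred=-3.3718  r=6.3718  x^+=-0.9697  v^+=3.3917  a^+=0.5002
step 2: x_pred=2.5944  r=-2.6444  x^+=1.5975  v^+=2.8241  a^+=0.2303
step 3: x_pred=4.4758  r=-4.4158  x^+=2.8110  v^+=1.2836  a^+=-0.2202
step 4: x_pred=3.9632  r=-5.5532  x^+=1.8696  v^+=-1.1535  a^+=-0.7869
step 5: x_pred=0.3613  r=-2.0113  x^+=-0.3970  v^+=-2.7292  a^+=-0.9921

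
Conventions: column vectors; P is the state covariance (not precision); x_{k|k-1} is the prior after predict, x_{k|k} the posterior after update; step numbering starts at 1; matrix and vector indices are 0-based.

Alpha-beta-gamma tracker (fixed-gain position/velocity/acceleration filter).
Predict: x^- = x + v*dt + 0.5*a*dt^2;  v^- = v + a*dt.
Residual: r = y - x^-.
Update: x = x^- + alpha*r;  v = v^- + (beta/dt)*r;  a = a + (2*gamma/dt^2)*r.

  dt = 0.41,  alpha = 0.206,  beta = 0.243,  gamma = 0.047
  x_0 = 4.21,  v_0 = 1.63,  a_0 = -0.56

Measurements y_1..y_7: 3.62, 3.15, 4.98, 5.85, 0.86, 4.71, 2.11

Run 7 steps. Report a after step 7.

a_post = -0.5218

step 1: x_pred=4.8312  r=-1.2112  x^+=4.5817  v^+=0.6825  a^+=-1.2373
step 2: x_pred=4.7576  r=-1.6076  x^+=4.4264  v^+=-0.7775  a^+=-2.1362
step 3: x_pred=3.9281  r=1.0519  x^+=4.1448  v^+=-1.0299  a^+=-1.5480
step 4: x_pred=3.5924  r=2.2576  x^+=4.0574  v^+=-0.3266  a^+=-0.2856
step 5: x_pred=3.8996  r=-3.0396  x^+=3.2734  v^+=-2.2451  a^+=-1.9853
step 6: x_pred=2.1860  r=2.5240  x^+=2.7060  v^+=-1.5632  a^+=-0.5739
step 7: x_pred=2.0168  r=0.0932  x^+=2.0360  v^+=-1.7433  a^+=-0.5218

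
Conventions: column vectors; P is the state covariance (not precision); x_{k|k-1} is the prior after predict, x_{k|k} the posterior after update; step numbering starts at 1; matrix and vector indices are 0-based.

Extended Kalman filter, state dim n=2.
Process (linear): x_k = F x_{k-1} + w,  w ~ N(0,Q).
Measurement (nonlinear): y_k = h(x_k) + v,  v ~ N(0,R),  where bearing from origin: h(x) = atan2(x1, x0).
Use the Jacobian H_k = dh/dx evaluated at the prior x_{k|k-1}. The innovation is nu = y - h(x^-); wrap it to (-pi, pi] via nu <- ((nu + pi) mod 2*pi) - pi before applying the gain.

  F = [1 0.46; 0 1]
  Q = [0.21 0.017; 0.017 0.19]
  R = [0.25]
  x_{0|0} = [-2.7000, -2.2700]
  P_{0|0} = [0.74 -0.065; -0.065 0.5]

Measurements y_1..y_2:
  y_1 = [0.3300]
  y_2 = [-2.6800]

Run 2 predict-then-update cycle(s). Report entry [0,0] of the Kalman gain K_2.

step 1: x^-=[-3.7442, -2.2700]  P^-=[0.9960 0.1820; 0.1820 0.6900]  H_jac=[0.1184 -0.1953]  S=[0.2819]  K=[0.2923; -0.4016]  nu=[2.9266]  x^+=[-2.8888, -3.4454]  P^+=[0.9719 0.2151; 0.2151 0.6445]
step 2: x^-=[-4.4737, -3.4454]  P^-=[1.5162 0.5286; 0.5286 0.8345]  H_jac=[0.1081 -0.1403]  S=[0.2681]  K=[0.3345; -0.2237]  nu=[-0.1947]  x^+=[-4.5388, -3.4019]  P^+=[1.4862 0.5486; 0.5486 0.8211]

K[0,0] = 0.3345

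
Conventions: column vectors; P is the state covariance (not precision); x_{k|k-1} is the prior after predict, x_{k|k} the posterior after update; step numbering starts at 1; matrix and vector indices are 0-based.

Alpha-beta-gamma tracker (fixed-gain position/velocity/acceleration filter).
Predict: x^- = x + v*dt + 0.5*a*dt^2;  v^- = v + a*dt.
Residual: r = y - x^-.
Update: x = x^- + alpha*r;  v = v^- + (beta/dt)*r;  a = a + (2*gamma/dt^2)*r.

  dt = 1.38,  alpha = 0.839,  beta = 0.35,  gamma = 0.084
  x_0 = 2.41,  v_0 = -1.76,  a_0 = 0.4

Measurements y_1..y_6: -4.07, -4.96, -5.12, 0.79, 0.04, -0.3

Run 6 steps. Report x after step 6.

x_post = 0.4253

step 1: x_pred=0.3621  r=-4.4321  x^+=-3.3564  v^+=-2.3321  a^+=0.0090
step 2: x_pred=-6.5661  r=1.6061  x^+=-5.2186  v^+=-1.9123  a^+=0.1507
step 3: x_pred=-7.7140  r=2.5940  x^+=-5.5376  v^+=-1.0464  a^+=0.3795
step 4: x_pred=-6.6203  r=7.4103  x^+=-0.4031  v^+=1.3568  a^+=1.0333
step 5: x_pred=2.4532  r=-2.4132  x^+=0.4285  v^+=2.1706  a^+=0.8204
step 6: x_pred=4.2051  r=-4.5051  x^+=0.4253  v^+=2.1601  a^+=0.4229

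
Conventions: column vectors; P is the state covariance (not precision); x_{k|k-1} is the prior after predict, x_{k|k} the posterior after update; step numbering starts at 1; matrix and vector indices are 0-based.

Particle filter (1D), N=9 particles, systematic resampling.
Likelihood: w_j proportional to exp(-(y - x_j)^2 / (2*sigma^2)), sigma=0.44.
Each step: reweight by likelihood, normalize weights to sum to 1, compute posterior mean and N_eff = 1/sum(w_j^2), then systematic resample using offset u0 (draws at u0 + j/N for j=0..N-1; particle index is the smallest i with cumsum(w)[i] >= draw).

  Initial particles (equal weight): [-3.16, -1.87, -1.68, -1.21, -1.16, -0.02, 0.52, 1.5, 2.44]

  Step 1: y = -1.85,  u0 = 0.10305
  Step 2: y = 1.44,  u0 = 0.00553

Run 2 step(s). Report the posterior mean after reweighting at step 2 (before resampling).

step 1: w=[0.0046, 0.3874, 0.3599, 0.1346, 0.1134, 0.0001, 0.0000, 0.0000, 0.0000]  mean=-1.6381  Neff=3.2195  idx=[1, 1, 1, 2, 2, 2, 3, 3, 4]
step 2: w=[0.0000, 0.0000, 0.0000, 0.0002, 0.0002, 0.0002, 0.2517, 0.2517, 0.4958]  mean=-1.1855  Neff=2.6839  idx=[6, 6, 6, 7, 7, 8, 8, 8, 8]

post_mean = -1.1855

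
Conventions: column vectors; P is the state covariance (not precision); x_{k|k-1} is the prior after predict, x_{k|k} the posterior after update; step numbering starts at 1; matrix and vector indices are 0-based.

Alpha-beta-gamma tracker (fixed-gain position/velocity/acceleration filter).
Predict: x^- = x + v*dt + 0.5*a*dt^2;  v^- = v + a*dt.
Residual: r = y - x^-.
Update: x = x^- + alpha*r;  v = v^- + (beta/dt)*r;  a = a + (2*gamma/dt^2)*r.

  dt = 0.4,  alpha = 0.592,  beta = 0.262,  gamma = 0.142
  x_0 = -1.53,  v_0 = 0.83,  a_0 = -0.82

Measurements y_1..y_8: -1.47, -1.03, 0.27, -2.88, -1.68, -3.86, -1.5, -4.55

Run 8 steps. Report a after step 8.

a_post = 0.7200

step 1: x_pred=-1.2636  r=-0.2064  x^+=-1.3858  v^+=0.3668  a^+=-1.1864
step 2: x_pred=-1.3340  r=0.3040  x^+=-1.1540  v^+=0.0914  a^+=-0.6468
step 3: x_pred=-1.1692  r=1.4392  x^+=-0.3172  v^+=0.7753  a^+=1.9078
step 4: x_pred=0.1456  r=-3.0256  x^+=-1.6456  v^+=-0.4433  a^+=-3.4626
step 5: x_pred=-2.0999  r=0.4199  x^+=-1.8513  v^+=-1.5533  a^+=-2.7172
step 6: x_pred=-2.6900  r=-1.1700  x^+=-3.3826  v^+=-3.4065  a^+=-4.7940
step 7: x_pred=-5.1288  r=3.6288  x^+=-2.9805  v^+=-2.9473  a^+=1.6471
step 8: x_pred=-4.0277  r=-0.5223  x^+=-4.3369  v^+=-2.6306  a^+=0.7200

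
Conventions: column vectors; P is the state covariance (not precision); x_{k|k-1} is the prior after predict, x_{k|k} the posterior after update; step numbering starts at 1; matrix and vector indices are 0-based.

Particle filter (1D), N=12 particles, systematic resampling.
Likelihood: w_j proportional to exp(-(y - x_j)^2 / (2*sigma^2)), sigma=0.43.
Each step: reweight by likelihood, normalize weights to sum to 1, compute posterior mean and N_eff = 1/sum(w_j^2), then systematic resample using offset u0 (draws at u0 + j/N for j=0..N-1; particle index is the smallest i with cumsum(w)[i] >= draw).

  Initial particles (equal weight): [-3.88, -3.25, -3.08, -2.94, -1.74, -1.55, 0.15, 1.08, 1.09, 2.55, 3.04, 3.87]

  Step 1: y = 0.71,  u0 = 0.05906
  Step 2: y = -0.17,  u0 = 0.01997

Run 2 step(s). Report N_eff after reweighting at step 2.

step 1: w=[0.0000, 0.0000, 0.0000, 0.0000, 0.0000, 0.0000, 0.2385, 0.3846, 0.3769, 0.0001, 0.0000, 0.0000]  mean=0.8621  Neff=2.8834  idx=[6, 6, 6, 7, 7, 7, 7, 8, 8, 8, 8, 8]
step 2: w=[0.3157, 0.3157, 0.3157, 0.0061, 0.0061, 0.0061, 0.0061, 0.0057, 0.0057, 0.0057, 0.0057, 0.0057]  mean=0.1994  Neff=3.3404  idx=[0, 0, 0, 0, 1, 1, 1, 1, 2, 2, 2, 2]

N_eff = 3.3404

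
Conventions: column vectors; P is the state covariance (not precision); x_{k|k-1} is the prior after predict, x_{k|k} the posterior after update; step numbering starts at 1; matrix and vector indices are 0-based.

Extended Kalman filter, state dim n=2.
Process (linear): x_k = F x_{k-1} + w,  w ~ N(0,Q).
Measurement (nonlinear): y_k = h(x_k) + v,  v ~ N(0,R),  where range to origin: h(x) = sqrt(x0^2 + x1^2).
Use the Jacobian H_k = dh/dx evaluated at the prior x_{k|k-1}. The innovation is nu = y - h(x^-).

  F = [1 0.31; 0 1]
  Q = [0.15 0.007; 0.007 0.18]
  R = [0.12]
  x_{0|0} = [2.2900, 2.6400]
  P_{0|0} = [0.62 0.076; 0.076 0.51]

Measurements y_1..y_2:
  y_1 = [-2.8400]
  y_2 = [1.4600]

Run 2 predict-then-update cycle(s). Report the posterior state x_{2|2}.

x_post = [-1.5597, -0.7687]

step 1: x^-=[3.1084, 2.6400]  P^-=[0.8661 0.2411; 0.2411 0.6900]  H_jac=[0.7622 0.6473]  S=[1.1502]  K=[0.7096; 0.5481]  nu=[-6.9182]  x^+=[-1.8009, -1.1518]  P^+=[0.2869 -0.2063; -0.2063 0.3445]
step 2: x^-=[-2.1580, -1.1518]  P^-=[0.3421 -0.0925; -0.0925 0.5245]  H_jac=[-0.8822 -0.4709]  S=[0.4257]  K=[-0.6067; -0.3884]  nu=[-0.9861]  x^+=[-1.5597, -0.7687]  P^+=[0.1854 -0.1928; -0.1928 0.4602]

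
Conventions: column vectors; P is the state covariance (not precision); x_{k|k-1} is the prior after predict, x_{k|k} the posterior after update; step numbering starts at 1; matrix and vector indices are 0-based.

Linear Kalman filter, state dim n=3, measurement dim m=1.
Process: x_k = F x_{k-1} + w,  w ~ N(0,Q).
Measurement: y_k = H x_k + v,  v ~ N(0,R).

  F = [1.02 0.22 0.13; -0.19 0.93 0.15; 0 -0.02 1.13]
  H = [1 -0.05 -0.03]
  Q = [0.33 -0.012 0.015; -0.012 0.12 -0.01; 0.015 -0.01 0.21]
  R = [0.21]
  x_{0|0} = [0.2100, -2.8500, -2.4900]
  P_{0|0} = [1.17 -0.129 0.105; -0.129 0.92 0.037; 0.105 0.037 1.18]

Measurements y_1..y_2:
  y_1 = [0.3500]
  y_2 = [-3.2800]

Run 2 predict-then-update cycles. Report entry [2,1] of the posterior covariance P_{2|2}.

P_post[2,1] = 0.3828

step 1: x^-=[-0.7365, -3.0639, -2.7567]  P^-=[1.5838 -0.1253 0.3171; -0.1253 1.0344 0.1886; 0.3171 0.1886 1.7154]  S=[1.7920]  K=[0.8820; -0.1020; 0.1429]  nu=[0.8506]  x^+=[0.0137, -3.1506, -2.6351]  P^+=[0.1897 0.0358 0.0911; 0.0358 1.0158 0.2148; 0.0911 0.2148 1.6788]
step 2: x^-=[-1.0217, -3.3280, -2.9147]  P^-=[0.6575 0.2690 0.4143; 0.2690 1.0852 0.4613; 0.4143 0.4613 2.3444]  S=[0.8219]  K=[0.7684; 0.2445; 0.3904]  nu=[-2.5121]  x^+=[-2.9521, -3.9421, -3.8954]  P^+=[0.1721 0.1146 0.1677; 0.1146 1.0361 0.3828; 0.1677 0.3828 2.2191]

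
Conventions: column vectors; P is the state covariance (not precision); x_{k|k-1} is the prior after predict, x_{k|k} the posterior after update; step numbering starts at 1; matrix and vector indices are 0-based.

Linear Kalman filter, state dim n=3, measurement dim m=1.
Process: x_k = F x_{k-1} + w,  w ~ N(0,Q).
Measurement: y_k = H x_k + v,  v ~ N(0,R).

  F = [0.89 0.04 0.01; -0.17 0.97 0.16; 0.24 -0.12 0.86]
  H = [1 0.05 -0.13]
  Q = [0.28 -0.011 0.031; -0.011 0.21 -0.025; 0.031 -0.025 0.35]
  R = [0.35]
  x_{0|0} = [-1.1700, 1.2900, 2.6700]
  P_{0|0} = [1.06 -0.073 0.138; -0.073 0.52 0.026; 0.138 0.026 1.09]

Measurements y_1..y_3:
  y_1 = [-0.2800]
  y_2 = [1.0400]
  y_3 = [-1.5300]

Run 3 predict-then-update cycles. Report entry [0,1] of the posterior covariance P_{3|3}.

step 1: x^-=[-0.9630, 1.8774, 1.8606]  P^-=[1.1178 -0.1921 0.3782; -0.1921 0.7824 0.0090; 0.3782 0.0090 1.2805]  S=[1.3738]  K=[0.7709; -0.1122; 0.1545]  nu=[0.8310]  x^+=[-0.3224, 1.7841, 1.9890]  P^+=[0.3014 -0.0733 0.2146; -0.0733 0.7651 0.0329; 0.2146 0.0329 1.2477]
step 2: x^-=[-0.1956, 2.1036, 1.4190]  P^-=[0.5187 -0.0569 0.2754; -0.0569 0.9933 0.0304; 0.2754 0.0304 1.3872]  S=[0.8169]  K=[0.5876; -0.0138; 0.1183]  nu=[1.3149]  x^+=[0.5771, 2.0855, 1.5746]  P^+=[0.2366 -0.0503 0.2187; -0.0503 0.9931 0.0317; 0.2187 0.0317 1.3758]
step 3: x^-=[0.6127, 2.1768, 1.2423]  P^-=[0.4695 -0.0179 0.2624; -0.0179 1.2010 0.0286; 0.2624 0.0286 1.4821]  S=[0.7771]  K=[0.5591; 0.0494; 0.0916]  nu=[-2.0901]  x^+=[-0.5557, 2.0735, 1.0509]  P^+=[0.2266 -0.0394 0.2226; -0.0394 1.1991 0.0251; 0.2226 0.0251 1.4756]

P_post[0,1] = -0.0394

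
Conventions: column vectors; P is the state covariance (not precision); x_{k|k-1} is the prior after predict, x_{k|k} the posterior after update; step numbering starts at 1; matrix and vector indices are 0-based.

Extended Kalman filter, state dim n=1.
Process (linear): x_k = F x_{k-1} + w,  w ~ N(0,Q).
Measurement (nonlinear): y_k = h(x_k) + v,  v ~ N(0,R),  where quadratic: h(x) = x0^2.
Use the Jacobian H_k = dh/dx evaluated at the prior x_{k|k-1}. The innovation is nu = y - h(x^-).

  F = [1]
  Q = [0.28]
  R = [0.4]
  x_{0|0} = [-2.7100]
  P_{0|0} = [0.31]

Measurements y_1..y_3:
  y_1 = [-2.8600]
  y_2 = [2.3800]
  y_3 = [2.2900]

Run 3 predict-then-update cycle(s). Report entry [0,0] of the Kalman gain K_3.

step 1: x^-=[-2.7100]  P^-=[0.5900]  H_jac=[-5.4200]  S=[17.7321]  K=[-0.1803]  nu=[-10.2041]  x^+=[-0.8698]  P^+=[0.0133]
step 2: x^-=[-0.8698]  P^-=[0.2933]  H_jac=[-1.7396]  S=[1.2876]  K=[-0.3963]  nu=[1.6235]  x^+=[-1.5131]  P^+=[0.0911]
step 3: x^-=[-1.5131]  P^-=[0.3711]  H_jac=[-3.0262]  S=[3.7987]  K=[-0.2956]  nu=[0.0005]  x^+=[-1.5133]  P^+=[0.0391]

K[0,0] = -0.2956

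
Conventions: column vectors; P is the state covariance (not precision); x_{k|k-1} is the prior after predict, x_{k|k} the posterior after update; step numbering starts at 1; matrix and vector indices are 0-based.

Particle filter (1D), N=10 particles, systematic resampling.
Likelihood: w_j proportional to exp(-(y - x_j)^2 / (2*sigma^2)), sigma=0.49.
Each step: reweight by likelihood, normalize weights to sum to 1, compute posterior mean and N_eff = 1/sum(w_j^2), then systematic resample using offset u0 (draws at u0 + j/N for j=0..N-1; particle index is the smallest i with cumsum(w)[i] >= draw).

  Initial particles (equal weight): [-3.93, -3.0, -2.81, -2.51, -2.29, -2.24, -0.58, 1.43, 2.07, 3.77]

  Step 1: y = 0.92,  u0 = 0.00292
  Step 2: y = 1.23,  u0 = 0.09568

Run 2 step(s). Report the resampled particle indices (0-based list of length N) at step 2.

resampled_idx = [1, 2, 3, 4, 5, 5, 6, 7, 8, 9]

step 1: w=[0.0000, 0.0000, 0.0000, 0.0000, 0.0000, 0.0000, 0.0141, 0.8887, 0.0973, 0.0000]  mean=1.4639  Neff=1.2510  idx=[6, 7, 7, 7, 7, 7, 7, 7, 7, 8]
step 2: w=[0.0001, 0.1212, 0.1212, 0.1212, 0.1212, 0.1212, 0.1212, 0.1212, 0.1212, 0.0303]  mean=1.4491  Neff=8.4444  idx=[1, 2, 3, 4, 5, 5, 6, 7, 8, 9]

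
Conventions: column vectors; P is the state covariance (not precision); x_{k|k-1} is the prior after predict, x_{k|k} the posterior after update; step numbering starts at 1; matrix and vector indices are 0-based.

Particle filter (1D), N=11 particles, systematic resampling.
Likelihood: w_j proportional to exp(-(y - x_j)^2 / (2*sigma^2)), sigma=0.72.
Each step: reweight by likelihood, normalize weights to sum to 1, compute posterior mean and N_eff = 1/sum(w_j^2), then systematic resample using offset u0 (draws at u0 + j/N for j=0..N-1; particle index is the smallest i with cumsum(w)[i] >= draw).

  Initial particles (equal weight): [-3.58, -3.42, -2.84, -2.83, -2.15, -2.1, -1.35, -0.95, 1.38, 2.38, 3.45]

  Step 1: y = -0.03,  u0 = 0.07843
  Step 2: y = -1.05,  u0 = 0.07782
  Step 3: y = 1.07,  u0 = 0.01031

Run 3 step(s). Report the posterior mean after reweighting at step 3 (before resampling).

step 1: w=[0.0000, 0.0000, 0.0006, 0.0006, 0.0162, 0.0198, 0.2302, 0.5463, 0.1816, 0.0046, 0.0000]  mean=-0.6483  Neff=2.5967  idx=[6, 6, 6, 7, 7, 7, 7, 7, 7, 8, 8]
step 2: w=[0.1054, 0.1054, 0.1054, 0.1138, 0.1138, 0.1138, 0.1138, 0.1138, 0.1138, 0.0004, 0.0004]  mean=-1.0747  Neff=9.0023  idx=[0, 1, 2, 3, 4, 4, 5, 6, 7, 8, 8]
step 3: w=[0.0211, 0.0211, 0.0211, 0.1171, 0.1171, 0.1171, 0.1171, 0.1171, 0.1171, 0.1171, 0.1171]  mean=-0.9753  Neff=9.0087  idx=[0, 3, 4, 4, 5, 6, 7, 7, 8, 9, 10]

post_mean = -0.9753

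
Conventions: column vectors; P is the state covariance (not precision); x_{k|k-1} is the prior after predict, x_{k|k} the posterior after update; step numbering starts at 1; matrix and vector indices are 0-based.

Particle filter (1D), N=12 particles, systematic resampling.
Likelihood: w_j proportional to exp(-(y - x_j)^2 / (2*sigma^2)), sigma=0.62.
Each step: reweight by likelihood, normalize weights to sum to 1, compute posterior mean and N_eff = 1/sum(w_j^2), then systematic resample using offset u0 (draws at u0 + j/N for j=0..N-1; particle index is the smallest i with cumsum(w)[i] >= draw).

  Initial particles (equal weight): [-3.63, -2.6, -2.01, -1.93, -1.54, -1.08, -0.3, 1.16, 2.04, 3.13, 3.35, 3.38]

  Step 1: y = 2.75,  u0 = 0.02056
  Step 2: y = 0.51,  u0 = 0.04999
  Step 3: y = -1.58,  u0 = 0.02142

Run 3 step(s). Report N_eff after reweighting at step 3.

step 1: w=[0.0000, 0.0000, 0.0000, 0.0000, 0.0000, 0.0000, 0.0000, 0.0143, 0.1990, 0.3178, 0.2401, 0.2288]  mean=2.9949  Neff=3.9874  idx=[8, 8, 8, 9, 9, 9, 9, 10, 10, 10, 11, 11]
step 2: w=[0.3318, 0.3318, 0.3318, 0.0009, 0.0009, 0.0009, 0.0009, 0.0002, 0.0002, 0.0002, 0.0002, 0.0002]  mean=2.0452  Neff=3.0277  idx=[0, 0, 0, 0, 1, 1, 1, 1, 2, 2, 2, 2]
step 3: w=[0.0833, 0.0833, 0.0833, 0.0833, 0.0833, 0.0833, 0.0833, 0.0833, 0.0833, 0.0833, 0.0833, 0.0833]  mean=2.0400  Neff=12.0000  idx=[0, 1, 2, 3, 4, 5, 6, 7, 8, 9, 10, 11]

N_eff = 12.0000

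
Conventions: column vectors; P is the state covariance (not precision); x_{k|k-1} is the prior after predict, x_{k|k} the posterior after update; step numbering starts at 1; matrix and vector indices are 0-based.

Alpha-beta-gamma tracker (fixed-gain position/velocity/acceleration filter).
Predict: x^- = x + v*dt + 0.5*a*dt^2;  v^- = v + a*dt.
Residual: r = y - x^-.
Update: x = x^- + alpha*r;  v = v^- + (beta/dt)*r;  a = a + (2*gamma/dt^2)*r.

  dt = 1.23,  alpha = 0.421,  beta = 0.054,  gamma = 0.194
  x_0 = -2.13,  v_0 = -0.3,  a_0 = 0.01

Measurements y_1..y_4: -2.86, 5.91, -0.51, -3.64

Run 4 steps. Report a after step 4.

a_post = -0.8519

step 1: x_pred=-2.4914  r=-0.3686  x^+=-2.6466  v^+=-0.3039  a^+=-0.0845
step 2: x_pred=-3.0843  r=8.9943  x^+=0.7023  v^+=-0.0130  a^+=2.2222
step 3: x_pred=2.3673  r=-2.8773  x^+=1.1560  v^+=2.5940  a^+=1.4843
step 4: x_pred=5.4693  r=-9.1093  x^+=1.6343  v^+=4.0197  a^+=-0.8519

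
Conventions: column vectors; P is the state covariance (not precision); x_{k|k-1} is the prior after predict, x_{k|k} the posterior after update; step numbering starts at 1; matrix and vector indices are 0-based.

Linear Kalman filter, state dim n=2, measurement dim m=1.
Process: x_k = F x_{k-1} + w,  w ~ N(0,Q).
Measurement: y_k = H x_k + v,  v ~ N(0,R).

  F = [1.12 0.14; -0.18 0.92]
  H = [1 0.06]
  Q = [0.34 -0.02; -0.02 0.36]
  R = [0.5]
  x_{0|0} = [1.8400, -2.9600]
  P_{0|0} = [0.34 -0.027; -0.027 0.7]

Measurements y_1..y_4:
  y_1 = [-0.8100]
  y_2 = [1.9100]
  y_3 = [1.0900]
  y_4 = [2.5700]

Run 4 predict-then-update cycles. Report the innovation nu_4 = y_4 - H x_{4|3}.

step 1: x^-=[1.6464, -3.0544]  P^-=[0.7717 -0.0255; -0.0255 0.9724]  S=[1.2722]  K=[0.6054; 0.0258]  nu=[-2.2731]  x^+=[0.2702, -3.1130]  P^+=[0.3054 -0.0454; -0.0454 0.9716]
step 2: x^-=[-0.1332, -2.9126]  P^-=[0.7279 -0.0021; -0.0021 1.2073]  S=[1.2320]  K=[0.5907; 0.0571]  nu=[2.2180]  x^+=[1.1770, -2.7860]  P^+=[0.2980 -0.0436; -0.0436 1.2033]
step 3: x^-=[0.9282, -2.7749]  P^-=[0.7237 0.0310; 0.0310 1.4026]  S=[1.2325]  K=[0.5887; 0.0935]  nu=[0.3282]  x^+=[1.1215, -2.7443]  P^+=[0.2966 -0.0368; -0.0368 1.3918]
step 4: x^-=[0.8719, -2.7266]  P^-=[0.7277 0.0625; 0.0625 1.5598]  S=[1.2409]  K=[0.5895; 0.1258]  nu=[1.8617]  x^+=[1.9694, -2.4924]  P^+=[0.2965 -0.0295; -0.0295 1.5402]

innov = [1.8617]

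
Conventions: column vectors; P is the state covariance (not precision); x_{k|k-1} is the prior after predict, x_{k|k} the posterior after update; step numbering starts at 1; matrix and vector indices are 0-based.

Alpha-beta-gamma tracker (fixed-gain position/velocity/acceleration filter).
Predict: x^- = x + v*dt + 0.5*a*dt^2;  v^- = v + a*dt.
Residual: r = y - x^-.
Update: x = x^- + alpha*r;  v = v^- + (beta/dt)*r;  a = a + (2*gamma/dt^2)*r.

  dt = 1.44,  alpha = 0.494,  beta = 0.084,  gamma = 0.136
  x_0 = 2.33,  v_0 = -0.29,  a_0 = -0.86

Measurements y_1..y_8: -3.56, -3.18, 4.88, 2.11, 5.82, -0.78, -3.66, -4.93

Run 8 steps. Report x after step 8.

x_post = 7.3113

step 1: x_pred=1.0208  r=-4.5808  x^+=-1.2421  v^+=-1.7956  a^+=-1.4609
step 2: x_pred=-5.3424  r=2.1624  x^+=-4.2742  v^+=-3.7731  a^+=-1.1772
step 3: x_pred=-10.9280  r=15.8080  x^+=-3.1189  v^+=-4.5462  a^+=0.8964
step 4: x_pred=-8.7360  r=10.8460  x^+=-3.3781  v^+=-2.6227  a^+=2.3191
step 5: x_pred=-4.7504  r=10.5704  x^+=0.4714  v^+=1.3333  a^+=3.7056
step 6: x_pred=6.2334  r=-7.0134  x^+=2.7688  v^+=6.2603  a^+=2.7857
step 7: x_pred=14.6718  r=-18.3318  x^+=5.6159  v^+=9.2023  a^+=0.3810
step 8: x_pred=19.2622  r=-24.1922  x^+=7.3113  v^+=8.3398  a^+=-2.7923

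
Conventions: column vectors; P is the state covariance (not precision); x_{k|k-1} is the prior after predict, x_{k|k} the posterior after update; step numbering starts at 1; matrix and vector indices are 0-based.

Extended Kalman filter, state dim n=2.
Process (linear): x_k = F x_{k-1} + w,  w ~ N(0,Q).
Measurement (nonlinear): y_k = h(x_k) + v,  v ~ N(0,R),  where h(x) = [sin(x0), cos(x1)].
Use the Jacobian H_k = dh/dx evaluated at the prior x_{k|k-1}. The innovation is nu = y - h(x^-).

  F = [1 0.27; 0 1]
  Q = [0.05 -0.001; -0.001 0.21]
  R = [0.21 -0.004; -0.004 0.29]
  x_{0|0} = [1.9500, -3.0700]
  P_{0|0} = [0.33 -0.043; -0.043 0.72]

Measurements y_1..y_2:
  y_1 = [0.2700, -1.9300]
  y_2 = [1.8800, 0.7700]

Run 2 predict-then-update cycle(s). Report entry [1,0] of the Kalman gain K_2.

step 1: x^-=[1.1211, -3.0700]  P^-=[0.4093 0.1504; 0.1504 0.9300]  H_jac=[0.4347 0.0000; 0.0000 0.0715]  S=[0.2873 0.0007; 0.0007 0.2948]  K=[0.6191 0.0351; 0.2270 0.2252]  nu=[-0.6306, -0.9326]  x^+=[0.6980, -3.4231]  P^+=[0.2988 0.1076; 0.1076 0.9002]
step 2: x^-=[-0.2262, -3.4231]  P^-=[0.4725 0.3496; 0.3496 1.1102]  H_jac=[0.9745 0.0000; 0.0000 -0.2778]  S=[0.6587 -0.0987; -0.0987 0.3757]  K=[0.6873 -0.0781; 0.4104 -0.7132]  nu=[2.1043, 1.7306]  x^+=[1.0850, -3.7937]  P^+=[0.1484 0.0914; 0.0914 0.7503]

K[1,0] = 0.4104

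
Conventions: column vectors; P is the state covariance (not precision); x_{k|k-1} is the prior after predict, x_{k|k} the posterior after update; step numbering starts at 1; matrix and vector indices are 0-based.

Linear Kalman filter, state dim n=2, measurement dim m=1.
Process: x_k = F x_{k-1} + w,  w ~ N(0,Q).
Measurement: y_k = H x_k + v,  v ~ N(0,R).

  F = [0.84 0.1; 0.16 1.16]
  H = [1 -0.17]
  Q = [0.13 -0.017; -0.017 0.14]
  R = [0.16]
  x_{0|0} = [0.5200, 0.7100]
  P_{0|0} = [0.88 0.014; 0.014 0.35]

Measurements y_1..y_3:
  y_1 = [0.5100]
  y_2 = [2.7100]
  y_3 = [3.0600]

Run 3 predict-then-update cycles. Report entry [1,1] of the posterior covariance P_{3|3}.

step 1: x^-=[0.5078, 0.9068]  P^-=[0.7568 0.1557; 0.1557 0.6387]  S=[0.8823]  K=[0.8277; 0.0535]  nu=[0.1564]  x^+=[0.6372, 0.9152]  P^+=[0.1523 0.1167; 0.1167 0.6362]
step 2: x^-=[0.6268, 1.1635]  P^-=[0.2634 0.1928; 0.1928 1.0432]  S=[0.3880]  K=[0.5944; 0.0399]  nu=[2.2810]  x^+=[1.9827, 1.2546]  P^+=[0.1263 0.1836; 0.1836 1.0426]
step 3: x^-=[1.7909, 1.7726]  P^-=[0.2604 0.3028; 0.3028 1.6143]  S=[0.3641]  K=[0.5738; 0.0779]  nu=[1.5704]  x^+=[2.6920, 1.8949]  P^+=[0.1405 0.2865; 0.2865 1.6121]

P_post[1,1] = 1.6121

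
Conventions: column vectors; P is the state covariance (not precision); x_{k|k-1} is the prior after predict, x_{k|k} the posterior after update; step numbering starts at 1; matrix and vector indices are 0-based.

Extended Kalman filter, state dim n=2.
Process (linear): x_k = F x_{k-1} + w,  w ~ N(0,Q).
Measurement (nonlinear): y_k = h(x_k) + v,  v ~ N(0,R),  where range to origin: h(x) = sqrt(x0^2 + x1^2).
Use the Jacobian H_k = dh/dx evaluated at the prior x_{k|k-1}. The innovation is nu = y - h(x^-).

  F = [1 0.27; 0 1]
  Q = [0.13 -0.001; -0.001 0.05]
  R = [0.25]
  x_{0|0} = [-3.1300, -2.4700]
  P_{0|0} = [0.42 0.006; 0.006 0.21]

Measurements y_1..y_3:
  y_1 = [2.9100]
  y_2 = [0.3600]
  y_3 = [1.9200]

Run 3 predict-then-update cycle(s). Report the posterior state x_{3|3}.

step 1: x^-=[-3.7969, -2.4700]  P^-=[0.5685 0.0617; 0.0617 0.2600]  H_jac=[-0.8382 -0.5453]  S=[0.7832]  K=[-0.6515; -0.2471]  nu=[-1.6196]  x^+=[-2.7418, -2.0699]  P^+=[0.2362 -0.0644; -0.0644 0.2122]
step 2: x^-=[-3.3007, -2.0699]  P^-=[0.3469 -0.0081; -0.0081 0.2622]  H_jac=[-0.8472 -0.5313]  S=[0.5657]  K=[-0.5119; -0.2342]  nu=[-3.5360]  x^+=[-1.4906, -1.2419]  P^+=[0.1986 -0.0759; -0.0759 0.2312]
step 3: x^-=[-1.8259, -1.2419]  P^-=[0.3045 -0.0145; -0.0145 0.2812]  H_jac=[-0.8269 -0.5624]  S=[0.5337]  K=[-0.4566; -0.2739]  nu=[-0.2882]  x^+=[-1.6943, -1.1629]  P^+=[0.1933 -0.0812; -0.0812 0.2411]

x_post = [-1.6943, -1.1629]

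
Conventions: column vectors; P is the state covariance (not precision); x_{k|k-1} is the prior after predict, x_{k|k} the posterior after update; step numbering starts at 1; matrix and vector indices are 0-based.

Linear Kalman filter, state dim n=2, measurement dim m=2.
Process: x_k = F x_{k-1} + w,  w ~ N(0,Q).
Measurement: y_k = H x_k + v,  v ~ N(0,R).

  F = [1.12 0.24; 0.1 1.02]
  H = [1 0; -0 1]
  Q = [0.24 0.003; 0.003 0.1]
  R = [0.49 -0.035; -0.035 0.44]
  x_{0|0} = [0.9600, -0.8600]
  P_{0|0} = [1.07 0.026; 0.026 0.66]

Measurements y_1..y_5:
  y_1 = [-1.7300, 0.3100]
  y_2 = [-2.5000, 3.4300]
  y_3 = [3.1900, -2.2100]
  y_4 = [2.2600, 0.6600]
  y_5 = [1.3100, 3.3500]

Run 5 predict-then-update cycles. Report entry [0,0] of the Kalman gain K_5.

K[0,0] = 0.5416

step 1: x^-=[0.8688, -0.7812]  P^-=[1.6342 0.3147; 0.3147 0.8027]  S=[2.1242 0.2797; 0.2797 1.2427]  K=[0.7585 0.0825; 0.0650 0.6313]  nu=[-2.5988, 1.0912]  x^+=[-1.0122, -0.2614]  P^+=[0.3688 0.0098; 0.0098 0.2755]
step 2: x^-=[-1.1964, -0.3678]  P^-=[0.7237 0.1231; 0.1231 0.3923]  S=[1.2137 0.0881; 0.0881 0.8323]  K=[0.5901 0.0855; 0.0677 0.4642]  nu=[-1.3036, 3.7978]  x^+=[-1.6410, 1.3067]  P^+=[0.2861 0.0170; 0.0170 0.2019]
step 3: x^-=[-1.5244, 1.1687]  P^-=[0.6197 0.1042; 0.1042 0.3163]  S=[1.1097 0.0692; 0.0692 0.7563]  K=[0.5530 0.0872; 0.0682 0.4120]  nu=[4.7144, -3.3787]  x^+=[0.7880, 0.0983]  P^+=[0.2679 0.0190; 0.0190 0.1789]
step 4: x^-=[0.9062, 0.1791]  P^-=[0.5966 0.0990; 0.0990 0.2927]  S=[1.0866 0.0640; 0.0640 0.7327]  K=[0.5439 0.0876; 0.0679 0.3935]  nu=[1.3538, 0.4809]  x^+=[1.6846, 0.4603]  P^+=[0.2634 0.0195; 0.0195 0.1708]
step 5: x^-=[1.9973, 0.6380]  P^-=[0.5908 0.0971; 0.0971 0.2843]  S=[1.0808 0.0621; 0.0621 0.7243]  K=[0.5416 0.0876; 0.0676 0.3867]  nu=[-0.6873, 2.7120]  x^+=[1.8626, 1.6403]  P^+=[0.2623 0.0196; 0.0196 0.1678]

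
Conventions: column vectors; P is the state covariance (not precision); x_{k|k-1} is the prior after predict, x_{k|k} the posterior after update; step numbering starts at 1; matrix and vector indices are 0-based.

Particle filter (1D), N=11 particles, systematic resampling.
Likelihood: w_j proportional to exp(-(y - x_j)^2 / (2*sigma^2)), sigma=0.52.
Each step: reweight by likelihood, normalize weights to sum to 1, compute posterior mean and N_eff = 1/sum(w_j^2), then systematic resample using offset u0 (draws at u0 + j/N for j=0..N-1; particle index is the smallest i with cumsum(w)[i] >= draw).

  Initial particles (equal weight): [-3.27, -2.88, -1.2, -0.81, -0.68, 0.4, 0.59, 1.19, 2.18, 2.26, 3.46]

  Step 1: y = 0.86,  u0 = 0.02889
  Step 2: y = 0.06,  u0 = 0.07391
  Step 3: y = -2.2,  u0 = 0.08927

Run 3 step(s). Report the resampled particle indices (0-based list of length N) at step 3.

resampled_idx = [0, 1, 1, 2, 2, 3, 3, 4, 4, 6, 9]

step 1: w=[0.0000, 0.0000, 0.0002, 0.0023, 0.0051, 0.2757, 0.3563, 0.3333, 0.0163, 0.0109, 0.0000]  mean=0.7716  Neff=3.1801  idx=[5, 5, 5, 6, 6, 6, 6, 7, 7, 7, 7]
step 2: w=[0.1559, 0.1559, 0.1559, 0.1149, 0.1149, 0.1149, 0.1149, 0.0182, 0.0182, 0.0182, 0.0182]  mean=0.5448  Neff=7.8727  idx=[0, 1, 1, 2, 2, 3, 4, 5, 5, 6, 10]
step 3: w=[0.1738, 0.1738, 0.1738, 0.1738, 0.1738, 0.0262, 0.0262, 0.0262, 0.0262, 0.0262, 0.0000]  mean=0.4249  Neff=6.4722  idx=[0, 1, 1, 2, 2, 3, 3, 4, 4, 6, 9]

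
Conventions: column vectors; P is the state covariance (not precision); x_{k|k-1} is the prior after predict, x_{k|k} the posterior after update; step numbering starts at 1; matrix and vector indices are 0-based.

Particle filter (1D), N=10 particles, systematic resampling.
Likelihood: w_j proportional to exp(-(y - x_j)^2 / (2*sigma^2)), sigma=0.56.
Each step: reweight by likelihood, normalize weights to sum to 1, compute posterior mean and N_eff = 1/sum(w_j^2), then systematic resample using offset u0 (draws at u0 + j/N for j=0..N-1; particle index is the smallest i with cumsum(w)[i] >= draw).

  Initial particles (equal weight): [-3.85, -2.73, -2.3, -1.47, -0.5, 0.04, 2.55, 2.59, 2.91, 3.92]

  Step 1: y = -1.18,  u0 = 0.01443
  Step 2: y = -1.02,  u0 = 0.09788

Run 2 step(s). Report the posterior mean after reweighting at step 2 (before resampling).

post_mean = -1.1826

step 1: w=[0.0000, 0.0135, 0.0844, 0.5455, 0.2984, 0.0581, 0.0000, 0.0000, 0.0000, 0.0000]  mean=-1.1799  Neff=2.5170  idx=[2, 3, 3, 3, 3, 3, 3, 4, 4, 4]
step 2: w=[0.0115, 0.1137, 0.1137, 0.1137, 0.1137, 0.1137, 0.1137, 0.1021, 0.1021, 0.1021]  mean=-1.1826  Neff=9.1768  idx=[1, 2, 3, 4, 5, 6, 7, 8, 8, 9]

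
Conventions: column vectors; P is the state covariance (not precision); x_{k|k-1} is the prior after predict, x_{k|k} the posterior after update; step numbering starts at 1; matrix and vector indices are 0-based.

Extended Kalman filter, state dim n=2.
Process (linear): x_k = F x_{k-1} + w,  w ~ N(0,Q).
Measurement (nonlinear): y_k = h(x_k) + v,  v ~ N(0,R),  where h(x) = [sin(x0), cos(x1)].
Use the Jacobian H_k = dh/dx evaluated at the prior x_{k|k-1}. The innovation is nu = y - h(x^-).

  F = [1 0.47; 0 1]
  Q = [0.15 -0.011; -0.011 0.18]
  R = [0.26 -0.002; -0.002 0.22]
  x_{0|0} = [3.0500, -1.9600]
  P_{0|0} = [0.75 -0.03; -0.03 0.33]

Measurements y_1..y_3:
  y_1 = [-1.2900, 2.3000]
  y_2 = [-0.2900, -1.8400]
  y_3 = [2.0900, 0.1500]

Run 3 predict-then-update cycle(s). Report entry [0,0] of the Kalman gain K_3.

step 1: x^-=[2.1288, -1.9600]  P^-=[0.9447 0.1141; 0.1141 0.5100]  H_jac=[-0.5295 0.0000; 0.0000 0.9252]  S=[0.5249 -0.0579; -0.0579 0.6566]  K=[-0.9445 0.0775; -0.0362 0.7155]  nu=[-2.1383, 2.6795]  x^+=[4.3561, 0.0345]  P^+=[0.4641 0.0205; 0.0205 0.1702]
step 2: x^-=[4.3723, 0.0345]  P^-=[0.6709 0.0895; 0.0895 0.3502]  H_jac=[-0.3336 0.0000; 0.0000 -0.0345]  S=[0.3347 -0.0010; -0.0010 0.2204]  K=[-0.6688 -0.0169; -0.0893 -0.0552]  nu=[0.6527, -2.8394]  x^+=[3.9838, 0.1328]  P^+=[0.5212 0.0693; 0.0693 0.3469]
step 3: x^-=[4.0462, 0.1328]  P^-=[0.8129 0.2213; 0.2213 0.5269]  H_jac=[-0.6180 0.0000; 0.0000 -0.1324]  S=[0.5705 0.0161; 0.0161 0.2292]  K=[-0.8788 -0.0661; -0.2316 -0.2880]  nu=[2.8762, -0.8412]  x^+=[1.5742, -0.2913]  P^+=[0.3695 0.0965; 0.0965 0.4751]

K[0,0] = -0.8788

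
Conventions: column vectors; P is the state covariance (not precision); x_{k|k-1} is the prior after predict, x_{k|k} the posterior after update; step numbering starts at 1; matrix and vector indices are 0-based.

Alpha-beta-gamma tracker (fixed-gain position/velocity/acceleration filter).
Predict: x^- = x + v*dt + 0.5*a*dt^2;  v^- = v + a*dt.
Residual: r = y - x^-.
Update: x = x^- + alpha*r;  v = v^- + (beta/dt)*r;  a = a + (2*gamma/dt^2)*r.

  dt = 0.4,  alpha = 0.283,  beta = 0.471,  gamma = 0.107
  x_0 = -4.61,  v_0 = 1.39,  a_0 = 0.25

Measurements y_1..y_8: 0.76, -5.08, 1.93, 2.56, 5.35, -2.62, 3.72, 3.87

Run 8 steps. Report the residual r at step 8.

step 1: x_pred=-4.0340  r=4.7940  x^+=-2.6773  v^+=7.1349  a^+=6.6620
step 2: x_pred=0.7096  r=-5.7896  x^+=-0.9288  v^+=2.9824  a^+=-1.0817
step 3: x_pred=0.1776  r=1.7524  x^+=0.6735  v^+=4.6132  a^+=1.2622
step 4: x_pred=2.6198  r=-0.0598  x^+=2.6029  v^+=5.0477  a^+=1.1822
step 5: x_pred=4.7165  r=0.6335  x^+=4.8958  v^+=6.2665  a^+=2.0295
step 6: x_pred=7.5647  r=-10.1847  x^+=4.6825  v^+=-4.9143  a^+=-11.5926
step 7: x_pred=1.7893  r=1.9307  x^+=2.3357  v^+=-7.2780  a^+=-9.0104
step 8: x_pred=-1.2963  r=5.1663  x^+=0.1658  v^+=-4.7988  a^+=-2.1004

resid = 5.1663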